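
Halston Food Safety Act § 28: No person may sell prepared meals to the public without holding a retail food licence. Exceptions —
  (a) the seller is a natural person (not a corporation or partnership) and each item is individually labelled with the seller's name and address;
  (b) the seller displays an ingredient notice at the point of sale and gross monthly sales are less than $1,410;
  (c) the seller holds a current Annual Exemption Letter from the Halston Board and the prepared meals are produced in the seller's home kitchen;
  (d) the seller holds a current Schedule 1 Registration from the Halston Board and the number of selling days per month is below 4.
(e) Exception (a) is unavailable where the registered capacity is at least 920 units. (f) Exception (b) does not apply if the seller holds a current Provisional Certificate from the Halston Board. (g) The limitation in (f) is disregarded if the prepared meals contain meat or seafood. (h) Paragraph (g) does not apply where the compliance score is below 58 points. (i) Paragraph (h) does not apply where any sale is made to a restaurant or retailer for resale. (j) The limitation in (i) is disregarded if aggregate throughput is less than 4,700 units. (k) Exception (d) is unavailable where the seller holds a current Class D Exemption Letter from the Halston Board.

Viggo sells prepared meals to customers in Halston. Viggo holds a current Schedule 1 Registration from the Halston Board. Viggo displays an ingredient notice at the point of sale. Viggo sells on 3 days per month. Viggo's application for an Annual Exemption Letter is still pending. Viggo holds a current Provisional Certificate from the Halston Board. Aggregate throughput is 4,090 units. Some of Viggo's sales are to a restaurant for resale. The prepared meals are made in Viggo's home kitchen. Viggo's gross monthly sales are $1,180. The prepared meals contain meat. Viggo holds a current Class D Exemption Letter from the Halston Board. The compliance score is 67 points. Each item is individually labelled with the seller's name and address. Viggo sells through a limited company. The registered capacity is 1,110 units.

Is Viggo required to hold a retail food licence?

No — exception (b) applies; Viggo is not required to hold a retail food licence.

Exception (a) requires that the seller is a natural person (not a corporation or partnership); but the seller operates through a limited company, so (a) is unavailable.
Exception (b): an ingredient notice is displayed; gross monthly sales are $1,180, less than the $1,410 limit — every condition holds. Considering the limiting provisions: (f) is triggered (a current Provisional Certificate is held), but is itself disapplied by (g): (g) applies — the prepared meals contain meat. (h), which would lift (g), is not triggered — the compliance score is 67 points, not below 58 points. (b) remains available.
Exception (c) does not apply: no current Annual Exemption Letter is held.
Exception (d) is satisfied on its face — a current Schedule 1 Registration is held; the number of selling days per month is 3, below the 4 limit. However, paragraph (k) must be considered: (k) is triggered — a current Class D Exemption Letter is held. (d) is therefore removed.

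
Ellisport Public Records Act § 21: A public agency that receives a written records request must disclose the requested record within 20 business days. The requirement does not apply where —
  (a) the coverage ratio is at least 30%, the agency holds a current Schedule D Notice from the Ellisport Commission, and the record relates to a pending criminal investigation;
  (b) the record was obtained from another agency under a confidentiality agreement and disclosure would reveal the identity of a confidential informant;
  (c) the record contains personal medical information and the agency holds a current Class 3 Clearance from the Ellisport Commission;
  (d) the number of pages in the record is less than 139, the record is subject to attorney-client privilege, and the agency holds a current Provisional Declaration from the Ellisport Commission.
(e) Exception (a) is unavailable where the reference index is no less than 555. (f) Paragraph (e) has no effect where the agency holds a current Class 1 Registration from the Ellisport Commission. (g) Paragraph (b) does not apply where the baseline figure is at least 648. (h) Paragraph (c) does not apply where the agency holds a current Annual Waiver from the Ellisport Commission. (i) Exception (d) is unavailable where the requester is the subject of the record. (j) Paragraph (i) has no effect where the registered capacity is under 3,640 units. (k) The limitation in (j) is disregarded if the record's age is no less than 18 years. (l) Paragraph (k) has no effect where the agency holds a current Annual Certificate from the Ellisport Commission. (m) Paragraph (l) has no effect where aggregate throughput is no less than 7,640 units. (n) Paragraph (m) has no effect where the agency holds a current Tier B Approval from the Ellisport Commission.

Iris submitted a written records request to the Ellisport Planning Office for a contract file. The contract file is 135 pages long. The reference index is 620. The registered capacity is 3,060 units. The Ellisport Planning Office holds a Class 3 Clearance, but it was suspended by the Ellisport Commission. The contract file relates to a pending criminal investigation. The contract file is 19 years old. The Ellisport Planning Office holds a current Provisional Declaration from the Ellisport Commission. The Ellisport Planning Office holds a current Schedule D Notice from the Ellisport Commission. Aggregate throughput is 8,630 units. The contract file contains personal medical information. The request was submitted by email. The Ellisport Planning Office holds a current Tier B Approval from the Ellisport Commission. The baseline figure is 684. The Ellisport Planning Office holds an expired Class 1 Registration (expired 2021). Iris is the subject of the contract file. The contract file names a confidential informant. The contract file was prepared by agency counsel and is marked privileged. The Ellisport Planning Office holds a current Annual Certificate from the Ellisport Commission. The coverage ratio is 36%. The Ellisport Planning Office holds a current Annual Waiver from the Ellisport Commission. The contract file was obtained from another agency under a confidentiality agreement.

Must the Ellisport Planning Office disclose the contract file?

No — exception (d) applies; the Ellisport Planning Office is not required to disclose the contract file.

Exception (a): the coverage ratio is 36%, meeting the 30% threshold; a current Schedule D Notice is held; the contract file relates to a pending investigation — every condition holds. However, paragraphs (e)–(f) must be considered: (e) operates against (a): the reference index is 620, meeting the 555 threshold. (f), which would lift (e), is inapplicable — no current Class 1 Registration is held. (a) is therefore removed.
All of (b)'s requirements are met (the contract file was obtained under a confidentiality agreement; the contract file names a confidential informant). But applying paragraph (g): (g) operates against (b): the baseline figure is 684, meeting the 648 threshold. Exception (b) does not apply.
Exception (c) fails — no current Class 3 Clearance is held.
All of (d)'s requirements are met (the number of pages in the record is 135, less than the 139 limit; the contract file is privileged; a current Provisional Declaration is held). Considering the limiting provisions: (i) would limit (d) — Iris is the subject of the contract file — but (j) sets (i) aside: (j) is engaged — the registered capacity is 3,060 units, under the 3,640 units limit. (k) would limit (j) — the record's age is 19 years, meeting the 18 years threshold — but (l) sets (k) aside: (l) applies — a current Annual Certificate is held. (m) operates (aggregate throughput is 8,630 units, meeting the 7,640 units threshold), but is set aside by (n): (n) is engaged — a current Tier B Approval is held. So (d) applies.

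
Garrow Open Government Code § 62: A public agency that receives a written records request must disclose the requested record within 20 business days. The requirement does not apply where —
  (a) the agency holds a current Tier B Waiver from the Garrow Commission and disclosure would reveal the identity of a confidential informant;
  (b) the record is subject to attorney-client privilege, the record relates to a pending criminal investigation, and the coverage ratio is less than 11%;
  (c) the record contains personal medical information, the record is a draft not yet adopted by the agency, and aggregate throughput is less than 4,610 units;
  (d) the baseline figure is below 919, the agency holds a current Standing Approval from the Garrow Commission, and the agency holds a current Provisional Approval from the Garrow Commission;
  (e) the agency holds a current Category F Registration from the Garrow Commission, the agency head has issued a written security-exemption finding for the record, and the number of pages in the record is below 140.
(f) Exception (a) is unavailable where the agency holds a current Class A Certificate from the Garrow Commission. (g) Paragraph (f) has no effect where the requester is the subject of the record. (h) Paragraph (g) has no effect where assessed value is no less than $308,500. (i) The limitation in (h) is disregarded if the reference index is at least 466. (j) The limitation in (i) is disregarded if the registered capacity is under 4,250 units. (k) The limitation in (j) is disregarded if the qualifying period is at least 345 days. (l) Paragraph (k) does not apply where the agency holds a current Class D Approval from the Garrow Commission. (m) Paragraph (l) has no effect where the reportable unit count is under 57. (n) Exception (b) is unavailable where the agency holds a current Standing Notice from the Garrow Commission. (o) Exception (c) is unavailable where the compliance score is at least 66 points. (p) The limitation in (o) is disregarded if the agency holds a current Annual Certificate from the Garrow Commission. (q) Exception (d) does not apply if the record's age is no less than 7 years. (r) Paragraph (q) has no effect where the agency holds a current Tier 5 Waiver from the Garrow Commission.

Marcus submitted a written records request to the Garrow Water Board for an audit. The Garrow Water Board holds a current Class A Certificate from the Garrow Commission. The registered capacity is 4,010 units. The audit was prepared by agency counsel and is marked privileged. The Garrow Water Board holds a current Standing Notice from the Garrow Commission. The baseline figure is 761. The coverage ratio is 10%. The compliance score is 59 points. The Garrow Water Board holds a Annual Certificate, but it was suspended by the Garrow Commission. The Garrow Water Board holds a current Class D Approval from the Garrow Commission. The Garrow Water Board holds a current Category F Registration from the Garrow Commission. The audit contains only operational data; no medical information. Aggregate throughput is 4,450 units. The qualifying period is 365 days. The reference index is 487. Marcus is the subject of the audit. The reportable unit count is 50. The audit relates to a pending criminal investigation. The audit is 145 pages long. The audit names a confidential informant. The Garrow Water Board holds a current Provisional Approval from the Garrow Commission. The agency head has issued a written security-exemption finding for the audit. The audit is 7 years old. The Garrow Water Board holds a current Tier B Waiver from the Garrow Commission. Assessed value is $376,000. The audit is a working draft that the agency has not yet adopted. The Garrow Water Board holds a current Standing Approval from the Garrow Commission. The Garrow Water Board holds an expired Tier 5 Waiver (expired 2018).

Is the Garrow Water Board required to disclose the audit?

Exception (a): a current Tier B Waiver is held; the audit names a confidential informant — every condition holds. Applying paragraphs (f)–(m): (f) is triggered (a current Class A Certificate is held), but yields to (g): (g) operates against (f): Marcus is the subject of the audit. (h) would limit (g) — assessed value is $376,000, meeting the $308,500 threshold — but (i) sets (h) aside: (i) is engaged — the reference index is 487, meeting the 466 threshold. (j) would limit (i) — the registered capacity is 4,010 units, under the 4,250 units limit — but (k) sets (j) aside: (k) operates against (j): the qualifying period is 365 days, meeting the 345 days threshold. (l) applies (a current Class D Approval is held), but is overridden by (m): (m) is triggered — the reportable unit count is 50, under the 57 limit. (a) remains available.
Exception (b): the audit is privileged; the audit relates to a pending investigation; the coverage ratio is 10%, less than the 11% limit — every condition holds. But applying paragraph (n): (n) operates against (b): a current Standing Notice is held. Exception (b) does not apply.
Exception (c) requires that the record contains personal medical information; but the audit contains only operational data, so (c) is unavailable.
Exception (d): the baseline figure is 761, below the 919 limit; a current Standing Approval is held; a current Provisional Approval is held — every condition holds. Turning to paragraphs (q)–(r): (q) operates against (d): the record's age is 7 years, meeting the 7 years threshold. (r) is not triggered (there is no Tier 5 Waiver in force), so (q) stands. So (d) is unavailable.
Exception (e) fails — the number of pages in the record is 145, not below 140.

No — exception (a) applies; the Garrow Water Board is not required to disclose the audit.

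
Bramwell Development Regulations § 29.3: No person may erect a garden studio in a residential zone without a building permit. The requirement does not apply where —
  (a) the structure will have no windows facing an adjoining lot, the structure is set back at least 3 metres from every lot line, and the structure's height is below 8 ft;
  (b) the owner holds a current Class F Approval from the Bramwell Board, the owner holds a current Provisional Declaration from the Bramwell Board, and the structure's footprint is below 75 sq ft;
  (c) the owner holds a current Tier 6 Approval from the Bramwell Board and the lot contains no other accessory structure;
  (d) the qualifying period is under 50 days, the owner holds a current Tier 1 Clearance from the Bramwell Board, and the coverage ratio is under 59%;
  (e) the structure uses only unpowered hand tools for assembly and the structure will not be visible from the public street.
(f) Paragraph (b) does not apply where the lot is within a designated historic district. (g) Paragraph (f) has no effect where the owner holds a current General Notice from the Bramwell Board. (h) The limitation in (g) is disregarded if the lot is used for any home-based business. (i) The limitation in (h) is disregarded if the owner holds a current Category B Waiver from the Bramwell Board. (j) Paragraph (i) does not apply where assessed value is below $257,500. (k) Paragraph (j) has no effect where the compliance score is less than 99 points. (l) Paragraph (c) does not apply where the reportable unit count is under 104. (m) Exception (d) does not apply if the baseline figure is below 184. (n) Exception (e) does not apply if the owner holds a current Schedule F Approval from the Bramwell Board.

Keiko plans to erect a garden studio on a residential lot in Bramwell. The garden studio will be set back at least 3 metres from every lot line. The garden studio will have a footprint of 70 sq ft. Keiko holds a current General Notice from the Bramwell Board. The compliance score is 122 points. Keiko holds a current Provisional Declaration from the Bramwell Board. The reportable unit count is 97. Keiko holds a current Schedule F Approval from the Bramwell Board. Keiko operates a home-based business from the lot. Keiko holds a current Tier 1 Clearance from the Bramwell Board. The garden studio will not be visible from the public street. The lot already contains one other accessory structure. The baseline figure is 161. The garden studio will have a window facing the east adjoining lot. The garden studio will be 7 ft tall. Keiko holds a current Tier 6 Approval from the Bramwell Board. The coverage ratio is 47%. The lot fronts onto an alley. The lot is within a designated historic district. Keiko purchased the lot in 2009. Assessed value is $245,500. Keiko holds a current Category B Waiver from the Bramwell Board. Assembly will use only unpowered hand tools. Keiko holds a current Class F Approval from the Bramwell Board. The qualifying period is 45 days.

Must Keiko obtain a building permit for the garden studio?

Yes — Keiko must obtain a building permit.

Exception (a) does not apply: a window faces an adjoining lot.
Exception (b) is satisfied on its face — a current Class F Approval is held; a current Provisional Declaration is held; the structure's footprint is 70 sq ft, below the 75 sq ft limit. But applying paragraphs (f)–(k): (f) operates against (b): the lot is in a historic district. (g) is triggered (a current General Notice is held), but yields to (h): (h) is engaged — a home-based business operates on the lot. (i) would limit (h) — a current Category B Waiver is held — but (j) sets (i) aside: (j) operates against (i): assessed value is $245,500, below the $257,500 limit. (k) is inapplicable (the compliance score is 122 points, not less than 99 points), so (j) stands. So (b) is unavailable.
Exception (c) fails — the lot already has another accessory structure.
Exception (d)'s conditions are all satisfied: the qualifying period is 45 days, under the 50 days limit; a current Tier 1 Clearance is held; the coverage ratio is 47%, under the 59% limit. However, paragraph (m) must be considered: (m) is triggered — the baseline figure is 161, below the 184 limit. (d) is therefore removed.
Exception (e) is satisfied on its face — assembly uses only hand tools; the structure will not be visible from the street. But: (n) is engaged — a current Schedule F Approval is held. So (e) is unavailable.
No exception displaces § 29.3.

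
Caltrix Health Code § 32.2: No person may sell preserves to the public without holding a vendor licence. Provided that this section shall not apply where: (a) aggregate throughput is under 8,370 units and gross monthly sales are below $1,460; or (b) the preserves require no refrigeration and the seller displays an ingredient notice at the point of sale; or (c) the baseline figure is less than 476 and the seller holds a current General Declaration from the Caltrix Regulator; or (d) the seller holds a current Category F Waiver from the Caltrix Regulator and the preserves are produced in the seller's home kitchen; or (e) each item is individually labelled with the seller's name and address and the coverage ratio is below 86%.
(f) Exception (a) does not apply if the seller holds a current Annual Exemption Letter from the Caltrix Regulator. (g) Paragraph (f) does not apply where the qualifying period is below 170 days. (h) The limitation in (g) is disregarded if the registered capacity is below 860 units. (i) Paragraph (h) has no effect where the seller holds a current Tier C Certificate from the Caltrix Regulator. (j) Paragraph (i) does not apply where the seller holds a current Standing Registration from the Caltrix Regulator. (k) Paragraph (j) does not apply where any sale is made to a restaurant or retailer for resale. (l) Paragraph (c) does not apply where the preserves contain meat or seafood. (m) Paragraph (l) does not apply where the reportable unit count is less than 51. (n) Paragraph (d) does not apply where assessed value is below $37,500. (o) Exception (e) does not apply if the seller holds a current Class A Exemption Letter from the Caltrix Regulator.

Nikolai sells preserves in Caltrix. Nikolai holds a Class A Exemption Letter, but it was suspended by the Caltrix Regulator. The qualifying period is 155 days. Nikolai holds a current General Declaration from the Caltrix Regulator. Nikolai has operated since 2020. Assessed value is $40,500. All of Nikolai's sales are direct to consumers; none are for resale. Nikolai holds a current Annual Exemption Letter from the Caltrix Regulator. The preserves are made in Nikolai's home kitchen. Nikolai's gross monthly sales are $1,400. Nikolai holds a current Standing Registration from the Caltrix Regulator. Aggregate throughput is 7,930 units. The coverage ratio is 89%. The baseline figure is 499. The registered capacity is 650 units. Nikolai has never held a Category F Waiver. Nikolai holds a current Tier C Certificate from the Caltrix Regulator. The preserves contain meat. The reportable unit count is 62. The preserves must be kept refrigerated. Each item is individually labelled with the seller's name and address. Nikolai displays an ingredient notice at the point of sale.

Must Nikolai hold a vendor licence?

Exception (a): aggregate throughput is 7,930 units, under the 8,370 units limit; gross monthly sales are $1,400, below the $1,460 limit — every condition holds. Turning to paragraphs (f)–(k): (f) applies — a current Annual Exemption Letter is held. (g) operates (the qualifying period is 155 days, below the 170 days limit), but is itself disapplied by (h): (h) operates — the registered capacity is 650 units, below the 860 units limit. (i) would limit (h) — a current Tier C Certificate is held — but (j) sets (i) aside: (j) operates against (i): a current Standing Registration is held. (k) is not engaged (no sales are for resale), so (j) stands. So (a) is unavailable.
Exception (b) fails — the preserves require refrigeration.
Exception (c) requires that the baseline figure is less than 476; but the baseline figure is 499, not less than 476, so (c) is unavailable.
Exception (d) does not apply: the Category F Waiver is not current.
Exception (e) fails — the coverage ratio is 89%, not below 86%.
No exception applies. The general rule governs.

Yes — Nikolai must hold a vendor licence.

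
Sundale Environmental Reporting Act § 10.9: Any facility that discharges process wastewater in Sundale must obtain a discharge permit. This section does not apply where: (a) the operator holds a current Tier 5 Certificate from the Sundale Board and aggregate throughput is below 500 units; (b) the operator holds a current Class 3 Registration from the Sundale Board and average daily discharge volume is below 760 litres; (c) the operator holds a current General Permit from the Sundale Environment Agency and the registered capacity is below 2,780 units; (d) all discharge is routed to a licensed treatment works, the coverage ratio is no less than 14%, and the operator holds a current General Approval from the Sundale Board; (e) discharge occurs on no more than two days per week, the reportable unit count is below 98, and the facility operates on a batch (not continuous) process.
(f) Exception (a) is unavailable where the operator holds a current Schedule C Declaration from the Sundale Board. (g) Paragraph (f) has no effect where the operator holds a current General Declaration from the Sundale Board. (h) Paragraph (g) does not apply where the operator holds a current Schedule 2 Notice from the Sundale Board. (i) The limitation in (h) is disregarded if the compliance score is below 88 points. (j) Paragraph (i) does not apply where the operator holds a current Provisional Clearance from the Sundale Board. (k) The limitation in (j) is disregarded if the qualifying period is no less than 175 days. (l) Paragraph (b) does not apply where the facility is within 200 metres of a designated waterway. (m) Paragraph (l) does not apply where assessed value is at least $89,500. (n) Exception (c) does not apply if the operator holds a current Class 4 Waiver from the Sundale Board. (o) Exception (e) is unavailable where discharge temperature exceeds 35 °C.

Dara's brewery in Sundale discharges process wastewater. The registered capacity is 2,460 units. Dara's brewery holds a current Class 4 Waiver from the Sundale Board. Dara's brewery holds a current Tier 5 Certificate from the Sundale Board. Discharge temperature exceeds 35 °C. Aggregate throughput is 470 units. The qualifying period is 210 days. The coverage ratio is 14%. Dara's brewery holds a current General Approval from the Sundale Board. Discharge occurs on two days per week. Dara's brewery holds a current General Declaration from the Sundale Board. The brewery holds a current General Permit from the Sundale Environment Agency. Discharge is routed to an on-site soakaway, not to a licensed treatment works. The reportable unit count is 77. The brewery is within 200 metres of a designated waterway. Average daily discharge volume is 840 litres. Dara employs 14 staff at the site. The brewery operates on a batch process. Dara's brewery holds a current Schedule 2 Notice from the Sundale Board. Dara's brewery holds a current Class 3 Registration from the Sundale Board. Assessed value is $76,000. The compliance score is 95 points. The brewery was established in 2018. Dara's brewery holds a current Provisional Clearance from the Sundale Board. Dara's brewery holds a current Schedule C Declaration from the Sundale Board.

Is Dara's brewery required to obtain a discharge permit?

Yes — Dara's brewery must obtain a discharge permit.

All of (a)'s requirements are met (a current Tier 5 Certificate is held; aggregate throughput is 470 units, below the 500 units limit). But: (f) operates — a current Schedule C Declaration is held. (g) would limit (f) — a current General Declaration is held — but (h) sets (g) aside: (h) applies — a current Schedule 2 Notice is held. (i), which would lift (h), does not operate here — the compliance score is 95 points, not below 88 points. So (a) is unavailable.
Exception (b) requires that average daily discharge volume is below 760 litres; but average daily discharge volume is 840 litres, not below 760 litres, so (b) is unavailable.
All of (c)'s requirements are met (a current General Permit is held; the registered capacity is 2,460 units, below the 2,780 units limit). Turning to paragraph (n): (n) is engaged — a current Class 4 Waiver is held. Exception (c) does not apply.
Exception (d) does not apply: discharge is not routed to a licensed treatment works.
All of (e)'s requirements are met (discharge occurs on no more than two days per week; the reportable unit count is 77, below the 98 limit; the facility operates on a batch process). But applying paragraph (o): (o) is engaged — discharge temperature exceeds 35 °C. Exception (e) does not apply.
No exception is made out. Dara's brewery falls within the general rule.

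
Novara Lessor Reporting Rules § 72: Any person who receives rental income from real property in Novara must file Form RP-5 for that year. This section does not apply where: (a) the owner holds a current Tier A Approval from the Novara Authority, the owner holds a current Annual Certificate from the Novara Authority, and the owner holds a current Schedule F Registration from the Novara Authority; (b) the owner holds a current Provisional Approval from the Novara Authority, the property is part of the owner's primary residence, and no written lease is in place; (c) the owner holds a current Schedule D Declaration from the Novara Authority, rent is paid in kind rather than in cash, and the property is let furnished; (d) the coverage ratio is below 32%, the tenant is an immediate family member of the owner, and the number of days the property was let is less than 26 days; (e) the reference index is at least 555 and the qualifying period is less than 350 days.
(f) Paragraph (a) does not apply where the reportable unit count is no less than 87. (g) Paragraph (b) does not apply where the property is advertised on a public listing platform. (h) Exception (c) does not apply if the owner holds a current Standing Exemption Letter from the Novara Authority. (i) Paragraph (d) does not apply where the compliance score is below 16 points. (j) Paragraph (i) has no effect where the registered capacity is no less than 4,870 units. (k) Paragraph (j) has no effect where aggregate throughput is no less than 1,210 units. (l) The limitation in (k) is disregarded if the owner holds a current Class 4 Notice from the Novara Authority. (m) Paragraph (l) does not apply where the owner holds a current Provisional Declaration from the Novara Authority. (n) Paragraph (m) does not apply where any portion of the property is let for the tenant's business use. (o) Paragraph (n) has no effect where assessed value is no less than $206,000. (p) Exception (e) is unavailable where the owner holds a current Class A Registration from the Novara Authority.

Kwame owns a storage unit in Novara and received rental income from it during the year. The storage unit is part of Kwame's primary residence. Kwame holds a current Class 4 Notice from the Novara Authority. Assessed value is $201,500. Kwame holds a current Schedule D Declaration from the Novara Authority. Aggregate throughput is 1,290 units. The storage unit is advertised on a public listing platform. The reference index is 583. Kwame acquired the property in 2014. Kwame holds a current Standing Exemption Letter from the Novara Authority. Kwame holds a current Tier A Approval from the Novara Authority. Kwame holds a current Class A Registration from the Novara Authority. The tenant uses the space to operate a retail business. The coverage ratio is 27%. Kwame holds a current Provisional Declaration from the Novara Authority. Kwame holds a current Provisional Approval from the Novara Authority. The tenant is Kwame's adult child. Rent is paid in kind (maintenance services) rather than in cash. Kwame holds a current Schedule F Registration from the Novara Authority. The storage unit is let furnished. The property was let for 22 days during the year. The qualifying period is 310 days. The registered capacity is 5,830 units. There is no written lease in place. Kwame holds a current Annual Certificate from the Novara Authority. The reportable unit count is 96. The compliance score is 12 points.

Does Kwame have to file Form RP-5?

Exception (a): a current Tier A Approval is held; a current Annual Certificate is held; a current Schedule F Registration is held — every condition holds. But: (f) operates — the reportable unit count is 96, meeting the 87 threshold. So (a) is unavailable.
Exception (b)'s conditions are all satisfied: a current Provisional Approval is held; the storage unit is part of the primary residence; there is no written lease. Turning to paragraph (g): (g) operates against (b): the property is publicly advertised. So (b) is unavailable.
Exception (c): a current Schedule D Declaration is held; rent is paid in kind; the property is let furnished — every condition holds. But applying paragraph (h): (h) is engaged — a current Standing Exemption Letter is held. (c) is therefore removed.
Exception (d): the coverage ratio is 27%, below the 32% limit; the tenant is an immediate family member; the number of days the property was let is 22 days, less than the 26 days limit — every condition holds. Under paragraphs (i)–(o): (i) applies (the compliance score is 12 points, below the 16 points limit), but is displaced by (j): (j) operates against (i): the registered capacity is 5,830 units, meeting the 4,870 units threshold. (k) is engaged (aggregate throughput is 1,290 units, meeting the 1,210 units threshold), but is overridden by (l): (l) operates against (k): a current Class 4 Notice is held. (m) would limit (l) — a current Provisional Declaration is held — but (n) sets (m) aside: (n) applies — the space is let for business use. (o) is not engaged (assessed value is $201,500, short of $206,000), so (n) stands. So (d) applies.
Exception (e)'s conditions are all satisfied: the reference index is 583, meeting the 555 threshold; the qualifying period is 310 days, less than the 350 days limit. But: (p) operates — a current Class A Registration is held. (e) is therefore removed.

No — exception (d) applies; Kwame is not required to file Form RP-5.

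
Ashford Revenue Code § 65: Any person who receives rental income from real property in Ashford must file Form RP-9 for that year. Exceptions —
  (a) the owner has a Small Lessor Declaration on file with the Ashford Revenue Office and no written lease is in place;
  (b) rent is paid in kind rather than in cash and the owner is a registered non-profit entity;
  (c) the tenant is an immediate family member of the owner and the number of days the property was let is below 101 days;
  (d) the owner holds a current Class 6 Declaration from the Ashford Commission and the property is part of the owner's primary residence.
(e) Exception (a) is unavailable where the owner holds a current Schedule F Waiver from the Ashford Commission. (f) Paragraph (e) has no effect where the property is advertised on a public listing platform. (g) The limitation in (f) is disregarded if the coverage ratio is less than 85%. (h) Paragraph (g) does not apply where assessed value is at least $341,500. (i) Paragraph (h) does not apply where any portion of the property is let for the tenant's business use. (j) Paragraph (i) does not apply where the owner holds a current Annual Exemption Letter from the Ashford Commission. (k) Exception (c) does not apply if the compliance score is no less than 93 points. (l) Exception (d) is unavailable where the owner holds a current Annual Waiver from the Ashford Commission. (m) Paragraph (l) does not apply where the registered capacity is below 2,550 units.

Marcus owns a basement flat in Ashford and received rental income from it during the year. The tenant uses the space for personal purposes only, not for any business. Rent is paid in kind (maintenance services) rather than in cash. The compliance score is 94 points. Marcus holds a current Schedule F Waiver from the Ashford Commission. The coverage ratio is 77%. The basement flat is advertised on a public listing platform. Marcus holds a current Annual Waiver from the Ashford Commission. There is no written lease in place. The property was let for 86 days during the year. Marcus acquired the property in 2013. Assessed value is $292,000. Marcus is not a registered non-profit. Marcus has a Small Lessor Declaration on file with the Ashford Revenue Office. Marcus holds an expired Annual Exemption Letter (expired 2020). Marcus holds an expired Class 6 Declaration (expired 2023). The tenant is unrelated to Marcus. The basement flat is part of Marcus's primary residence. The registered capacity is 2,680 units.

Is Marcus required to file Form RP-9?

Yes — Marcus must file Form RP-9.

Exception (a)'s conditions are all satisfied: a Small Lessor Declaration is on file; there is no written lease. However, paragraphs (e)–(j) must be considered: (e) is triggered — a current Schedule F Waiver is held. (f) operates (the property is publicly advertised), but yields to (g): (g) operates against (f): the coverage ratio is 77%, less than the 85% limit. (h), which would lift (g), does not operate here — assessed value is $292,000, short of $341,500. (a) is therefore removed.
Exception (b) requires that the owner is a registered non-profit entity; but Marcus is not a registered non-profit, so (b) is unavailable.
Exception (c) fails — the tenant is unrelated to the owner.
Exception (d) fails — there is no Class 6 Declaration in force.
Every exception is unavailable, so the rule governs.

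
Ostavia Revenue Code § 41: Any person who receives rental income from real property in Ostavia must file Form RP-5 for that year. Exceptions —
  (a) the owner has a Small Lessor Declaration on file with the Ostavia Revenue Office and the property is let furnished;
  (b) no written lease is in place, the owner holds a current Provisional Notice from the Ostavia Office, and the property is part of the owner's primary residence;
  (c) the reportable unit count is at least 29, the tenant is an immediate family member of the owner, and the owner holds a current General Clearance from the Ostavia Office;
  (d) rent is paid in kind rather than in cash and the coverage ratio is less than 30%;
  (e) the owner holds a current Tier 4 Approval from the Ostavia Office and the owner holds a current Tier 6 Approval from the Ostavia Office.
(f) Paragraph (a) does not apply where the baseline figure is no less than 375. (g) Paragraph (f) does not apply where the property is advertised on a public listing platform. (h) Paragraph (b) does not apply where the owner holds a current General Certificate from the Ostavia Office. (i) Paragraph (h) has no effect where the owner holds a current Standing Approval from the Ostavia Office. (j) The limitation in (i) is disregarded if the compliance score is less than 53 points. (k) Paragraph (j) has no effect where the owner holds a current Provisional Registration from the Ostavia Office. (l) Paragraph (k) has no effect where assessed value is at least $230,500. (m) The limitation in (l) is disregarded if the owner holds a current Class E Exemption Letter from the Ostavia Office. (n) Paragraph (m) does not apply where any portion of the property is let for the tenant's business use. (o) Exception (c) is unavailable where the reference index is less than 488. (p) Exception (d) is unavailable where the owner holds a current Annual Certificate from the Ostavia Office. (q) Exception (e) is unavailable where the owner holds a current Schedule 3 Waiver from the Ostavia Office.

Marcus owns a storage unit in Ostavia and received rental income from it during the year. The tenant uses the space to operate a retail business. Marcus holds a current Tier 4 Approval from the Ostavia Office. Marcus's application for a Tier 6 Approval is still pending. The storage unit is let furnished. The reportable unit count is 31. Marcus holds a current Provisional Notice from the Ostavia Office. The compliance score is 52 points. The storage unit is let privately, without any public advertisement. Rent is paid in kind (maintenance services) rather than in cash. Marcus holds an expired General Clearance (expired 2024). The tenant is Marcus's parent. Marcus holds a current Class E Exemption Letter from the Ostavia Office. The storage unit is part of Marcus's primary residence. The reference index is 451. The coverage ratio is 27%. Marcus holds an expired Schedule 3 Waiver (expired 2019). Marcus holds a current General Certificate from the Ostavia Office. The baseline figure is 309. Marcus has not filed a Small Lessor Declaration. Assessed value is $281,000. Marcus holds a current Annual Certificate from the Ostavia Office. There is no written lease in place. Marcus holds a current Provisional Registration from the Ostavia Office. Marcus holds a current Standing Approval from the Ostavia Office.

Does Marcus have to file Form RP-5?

Yes — Marcus must file Form RP-5.

Exception (a) fails — no Small Lessor Declaration is on file.
Exception (b) is satisfied on its face — there is no written lease; a current Provisional Notice is held; the storage unit is part of the primary residence. But: (h) operates against (b): a current General Certificate is held. (i) would limit (h) — a current Standing Approval is held — but (j) sets (i) aside: (j) is engaged — the compliance score is 52 points, less than the 53 points limit. (k) is engaged (a current Provisional Registration is held), but is itself disapplied by (l): (l) operates against (k): assessed value is $281,000, meeting the $230,500 threshold. (m) would limit (l) — a current Class E Exemption Letter is held — but (n) sets (m) aside: (n) is triggered — the space is let for business use. (b) is therefore removed.
Exception (c) does not apply: there is no General Clearance in force.
All of (d)'s requirements are met (rent is paid in kind; the coverage ratio is 27%, less than the 30% limit). But applying paragraph (p): (p) operates against (d): a current Annual Certificate is held. So (d) is unavailable.
Exception (e) does not apply: there is no Tier 6 Approval in force.
Every exception is unavailable, so the rule governs.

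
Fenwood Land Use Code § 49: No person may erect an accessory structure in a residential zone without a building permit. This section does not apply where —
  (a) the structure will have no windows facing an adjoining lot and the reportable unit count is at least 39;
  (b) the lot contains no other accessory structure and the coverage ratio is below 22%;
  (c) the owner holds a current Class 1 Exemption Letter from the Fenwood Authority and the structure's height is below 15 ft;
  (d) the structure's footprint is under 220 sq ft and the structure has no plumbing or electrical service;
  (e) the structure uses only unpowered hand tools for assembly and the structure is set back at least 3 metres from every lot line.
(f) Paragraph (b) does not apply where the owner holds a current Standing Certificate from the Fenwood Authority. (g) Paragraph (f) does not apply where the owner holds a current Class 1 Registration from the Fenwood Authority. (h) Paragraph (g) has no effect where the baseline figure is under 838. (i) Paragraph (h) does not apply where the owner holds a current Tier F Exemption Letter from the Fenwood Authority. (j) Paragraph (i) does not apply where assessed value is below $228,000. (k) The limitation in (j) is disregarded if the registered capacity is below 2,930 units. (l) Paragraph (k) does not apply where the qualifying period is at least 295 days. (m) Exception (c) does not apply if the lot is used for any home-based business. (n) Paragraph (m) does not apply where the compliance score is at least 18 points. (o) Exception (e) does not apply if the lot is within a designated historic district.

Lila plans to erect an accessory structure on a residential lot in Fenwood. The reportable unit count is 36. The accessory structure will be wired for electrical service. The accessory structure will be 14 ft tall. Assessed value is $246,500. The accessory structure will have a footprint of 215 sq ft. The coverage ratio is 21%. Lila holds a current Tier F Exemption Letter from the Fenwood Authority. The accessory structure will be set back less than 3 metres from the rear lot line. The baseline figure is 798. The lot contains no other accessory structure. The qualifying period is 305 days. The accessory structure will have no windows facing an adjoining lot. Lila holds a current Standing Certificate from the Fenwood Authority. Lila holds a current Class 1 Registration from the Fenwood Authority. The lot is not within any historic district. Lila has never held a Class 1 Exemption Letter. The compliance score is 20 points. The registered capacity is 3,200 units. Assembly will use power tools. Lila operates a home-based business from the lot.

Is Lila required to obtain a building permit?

No — exception (b) applies; Lila does not need a building permit.

Exception (a) does not apply: the reportable unit count is 36, short of 39.
Exception (b)'s conditions are all satisfied: the lot has no other accessory structure; the coverage ratio is 21%, below the 22% limit. Considering the limiting provisions: (f) would limit (b) — a current Standing Certificate is held — but (g) sets (f) aside: (g) operates against (f): a current Class 1 Registration is held. (h) would limit (g) — the baseline figure is 798, under the 838 limit — but (i) sets (h) aside: (i) operates against (h): a current Tier F Exemption Letter is held. (j), which would lift (i), is inapplicable — assessed value is $246,500, not below $228,000. So (b) applies.
Exception (c) does not apply: no current Class 1 Exemption Letter is held.
Exception (d) fails — electrical service is planned.
Exception (e) does not apply: assembly uses power tools.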